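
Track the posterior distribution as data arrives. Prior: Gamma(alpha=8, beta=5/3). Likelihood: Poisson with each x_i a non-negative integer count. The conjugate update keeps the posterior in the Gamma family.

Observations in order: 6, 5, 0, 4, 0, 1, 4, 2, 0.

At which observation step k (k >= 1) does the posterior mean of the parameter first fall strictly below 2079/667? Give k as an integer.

k = 8

obs 1: x=6 → posterior Gamma(14, 8/3)
obs 2: x=5 → posterior Gamma(19, 11/3)
obs 3: x=0 → posterior Gamma(19, 14/3)
obs 4: x=4 → posterior Gamma(23, 17/3)
obs 5: x=0 → posterior Gamma(23, 20/3)
obs 6: x=1 → posterior Gamma(24, 23/3)
obs 7: x=4 → posterior Gamma(28, 26/3)
obs 8: x=2 → posterior Gamma(30, 29/3)
obs 9: x=0 → posterior Gamma(30, 32/3)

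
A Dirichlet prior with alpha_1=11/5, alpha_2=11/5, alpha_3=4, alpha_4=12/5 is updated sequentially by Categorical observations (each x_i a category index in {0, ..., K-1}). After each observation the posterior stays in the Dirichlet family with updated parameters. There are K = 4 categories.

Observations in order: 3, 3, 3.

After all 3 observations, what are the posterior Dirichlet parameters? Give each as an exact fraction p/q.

obs 1: x=3 → posterior Dirichlet(11/5, 11/5, 4, 17/5)
obs 2: x=3 → posterior Dirichlet(11/5, 11/5, 4, 22/5)
obs 3: x=3 → posterior Dirichlet(11/5, 11/5, 4, 27/5)

alpha_1=11/5, alpha_2=11/5, alpha_3=4, alpha_4=27/5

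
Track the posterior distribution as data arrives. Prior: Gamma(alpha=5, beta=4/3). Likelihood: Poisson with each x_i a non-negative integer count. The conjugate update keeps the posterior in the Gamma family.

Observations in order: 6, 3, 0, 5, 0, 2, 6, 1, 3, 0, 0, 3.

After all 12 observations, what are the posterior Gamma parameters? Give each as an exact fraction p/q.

alpha=34, beta=40/3

obs 1: x=6 → posterior Gamma(11, 7/3)
obs 2: x=3 → posterior Gamma(14, 10/3)
obs 3: x=0 → posterior Gamma(14, 13/3)
obs 4: x=5 → posterior Gamma(19, 16/3)
obs 5: x=0 → posterior Gamma(19, 19/3)
obs 6: x=2 → posterior Gamma(21, 22/3)
obs 7: x=6 → posterior Gamma(27, 25/3)
obs 8: x=1 → posterior Gamma(28, 28/3)
obs 9: x=3 → posterior Gamma(31, 31/3)
obs 10: x=0 → posterior Gamma(31, 34/3)
obs 11: x=0 → posterior Gamma(31, 37/3)
obs 12: x=3 → posterior Gamma(34, 40/3)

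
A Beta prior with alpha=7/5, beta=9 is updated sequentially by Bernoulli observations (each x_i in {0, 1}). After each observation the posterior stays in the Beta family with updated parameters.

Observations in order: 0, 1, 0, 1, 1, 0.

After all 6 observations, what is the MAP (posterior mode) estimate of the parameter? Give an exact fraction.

17/72

obs 1: x=0 → posterior Beta(7/5, 10)
obs 2: x=1 → posterior Beta(12/5, 10)
obs 3: x=0 → posterior Beta(12/5, 11)
obs 4: x=1 → posterior Beta(17/5, 11)
obs 5: x=1 → posterior Beta(22/5, 11)
obs 6: x=0 → posterior Beta(22/5, 12)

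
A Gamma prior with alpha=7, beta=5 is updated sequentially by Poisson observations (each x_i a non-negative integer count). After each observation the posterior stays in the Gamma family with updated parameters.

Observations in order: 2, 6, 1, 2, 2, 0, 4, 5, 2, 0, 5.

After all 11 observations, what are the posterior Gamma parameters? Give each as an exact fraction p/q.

alpha=36, beta=16

obs 1: x=2 → posterior Gamma(9, 6)
obs 2: x=6 → posterior Gamma(15, 7)
obs 3: x=1 → posterior Gamma(16, 8)
obs 4: x=2 → posterior Gamma(18, 9)
obs 5: x=2 → posterior Gamma(20, 10)
obs 6: x=0 → posterior Gamma(20, 11)
obs 7: x=4 → posterior Gamma(24, 12)
obs 8: x=5 → posterior Gamma(29, 13)
obs 9: x=2 → posterior Gamma(31, 14)
obs 10: x=0 → posterior Gamma(31, 15)
obs 11: x=5 → posterior Gamma(36, 16)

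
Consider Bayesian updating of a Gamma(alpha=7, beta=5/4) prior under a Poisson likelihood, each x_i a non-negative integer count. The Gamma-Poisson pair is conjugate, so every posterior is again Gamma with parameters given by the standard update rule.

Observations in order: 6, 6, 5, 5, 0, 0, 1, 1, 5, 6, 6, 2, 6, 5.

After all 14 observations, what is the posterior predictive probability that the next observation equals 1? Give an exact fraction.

obs 1: x=6 → posterior Gamma(13, 9/4)
obs 2: x=6 → posterior Gamma(19, 13/4)
obs 3: x=5 → posterior Gamma(24, 17/4)
obs 4: x=5 → posterior Gamma(29, 21/4)
obs 5: x=0 → posterior Gamma(29, 25/4)
obs 6: x=0 → posterior Gamma(29, 29/4)
obs 7: x=1 → posterior Gamma(30, 33/4)
obs 8: x=1 → posterior Gamma(31, 37/4)
obs 9: x=5 → posterior Gamma(36, 41/4)
obs 10: x=6 → posterior Gamma(42, 45/4)
obs 11: x=6 → posterior Gamma(48, 49/4)
obs 12: x=2 → posterior Gamma(50, 53/4)
obs 13: x=6 → posterior Gamma(56, 57/4)
obs 14: x=5 → posterior Gamma(61, 61/4)

1961145257261210280871606639778202986026701185449809688047572633972786382938343233767963413803717111448745325284/25155219534859975790279612906575461382723272550785449927315857251633999559781162957960987114347517490386962890625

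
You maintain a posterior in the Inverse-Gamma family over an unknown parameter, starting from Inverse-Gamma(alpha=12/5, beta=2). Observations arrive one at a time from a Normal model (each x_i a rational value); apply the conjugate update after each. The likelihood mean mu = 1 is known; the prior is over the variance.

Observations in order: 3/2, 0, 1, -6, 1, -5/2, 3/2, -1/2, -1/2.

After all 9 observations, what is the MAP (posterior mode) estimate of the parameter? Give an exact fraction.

obs 1: x=3/2 → posterior Inverse-Gamma(29/10, 17/8)
obs 2: x=0 → posterior Inverse-Gamma(17/5, 21/8)
obs 3: x=1 → posterior Inverse-Gamma(39/10, 21/8)
obs 4: x=-6 → posterior Inverse-Gamma(22/5, 217/8)
obs 5: x=1 → posterior Inverse-Gamma(49/10, 217/8)
obs 6: x=-5/2 → posterior Inverse-Gamma(27/5, 133/4)
obs 7: x=3/2 → posterior Inverse-Gamma(59/10, 267/8)
obs 8: x=-1/2 → posterior Inverse-Gamma(32/5, 69/2)
obs 9: x=-1/2 → posterior Inverse-Gamma(69/10, 285/8)

1425/316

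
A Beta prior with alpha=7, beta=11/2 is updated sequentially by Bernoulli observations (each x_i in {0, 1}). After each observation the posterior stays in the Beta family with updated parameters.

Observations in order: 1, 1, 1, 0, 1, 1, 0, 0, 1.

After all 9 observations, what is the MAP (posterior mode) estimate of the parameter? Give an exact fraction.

obs 1: x=1 → posterior Beta(8, 11/2)
obs 2: x=1 → posterior Beta(9, 11/2)
obs 3: x=1 → posterior Beta(10, 11/2)
obs 4: x=0 → posterior Beta(10, 13/2)
obs 5: x=1 → posterior Beta(11, 13/2)
obs 6: x=1 → posterior Beta(12, 13/2)
obs 7: x=0 → posterior Beta(12, 15/2)
obs 8: x=0 → posterior Beta(12, 17/2)
obs 9: x=1 → posterior Beta(13, 17/2)

8/13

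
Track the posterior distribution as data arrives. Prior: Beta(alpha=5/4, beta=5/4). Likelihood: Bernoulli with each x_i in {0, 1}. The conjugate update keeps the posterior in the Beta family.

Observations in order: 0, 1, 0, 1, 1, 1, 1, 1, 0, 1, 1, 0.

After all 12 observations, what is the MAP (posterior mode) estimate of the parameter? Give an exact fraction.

33/50

obs 1: x=0 → posterior Beta(5/4, 9/4)
obs 2: x=1 → posterior Beta(9/4, 9/4)
obs 3: x=0 → posterior Beta(9/4, 13/4)
obs 4: x=1 → posterior Beta(13/4, 13/4)
obs 5: x=1 → posterior Beta(17/4, 13/4)
obs 6: x=1 → posterior Beta(21/4, 13/4)
obs 7: x=1 → posterior Beta(25/4, 13/4)
obs 8: x=1 → posterior Beta(29/4, 13/4)
obs 9: x=0 → posterior Beta(29/4, 17/4)
obs 10: x=1 → posterior Beta(33/4, 17/4)
obs 11: x=1 → posterior Beta(37/4, 17/4)
obs 12: x=0 → posterior Beta(37/4, 21/4)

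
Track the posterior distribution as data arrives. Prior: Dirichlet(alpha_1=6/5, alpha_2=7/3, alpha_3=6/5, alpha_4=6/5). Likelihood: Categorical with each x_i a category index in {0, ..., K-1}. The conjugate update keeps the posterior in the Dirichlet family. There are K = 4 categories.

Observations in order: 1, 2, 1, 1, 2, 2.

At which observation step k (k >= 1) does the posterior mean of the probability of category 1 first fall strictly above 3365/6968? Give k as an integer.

obs 1: x=1 → posterior Dirichlet(6/5, 10/3, 6/5, 6/5)
obs 2: x=2 → posterior Dirichlet(6/5, 10/3, 11/5, 6/5)
obs 3: x=1 → posterior Dirichlet(6/5, 13/3, 11/5, 6/5)
obs 4: x=1 → posterior Dirichlet(6/5, 16/3, 11/5, 6/5)
obs 5: x=2 → posterior Dirichlet(6/5, 16/3, 16/5, 6/5)
obs 6: x=2 → posterior Dirichlet(6/5, 16/3, 21/5, 6/5)

k = 3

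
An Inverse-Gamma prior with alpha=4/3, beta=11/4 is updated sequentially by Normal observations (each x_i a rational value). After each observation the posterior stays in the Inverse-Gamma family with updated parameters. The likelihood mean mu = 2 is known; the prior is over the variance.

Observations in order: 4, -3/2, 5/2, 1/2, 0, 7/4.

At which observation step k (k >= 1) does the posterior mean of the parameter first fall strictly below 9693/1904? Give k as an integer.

obs 1: x=4 → posterior Inverse-Gamma(11/6, 19/4)
obs 2: x=-3/2 → posterior Inverse-Gamma(7/3, 87/8)
obs 3: x=5/2 → posterior Inverse-Gamma(17/6, 11)
obs 4: x=1/2 → posterior Inverse-Gamma(10/3, 97/8)
obs 5: x=0 → posterior Inverse-Gamma(23/6, 113/8)
obs 6: x=7/4 → posterior Inverse-Gamma(13/3, 453/32)

k = 5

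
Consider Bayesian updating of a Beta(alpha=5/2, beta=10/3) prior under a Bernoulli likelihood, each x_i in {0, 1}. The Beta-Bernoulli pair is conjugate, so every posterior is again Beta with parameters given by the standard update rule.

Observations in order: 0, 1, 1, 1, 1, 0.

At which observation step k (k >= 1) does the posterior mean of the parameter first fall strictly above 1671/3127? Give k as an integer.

obs 1: x=0 → posterior Beta(5/2, 13/3)
obs 2: x=1 → posterior Beta(7/2, 13/3)
obs 3: x=1 → posterior Beta(9/2, 13/3)
obs 4: x=1 → posterior Beta(11/2, 13/3)
obs 5: x=1 → posterior Beta(13/2, 13/3)
obs 6: x=0 → posterior Beta(13/2, 16/3)

k = 4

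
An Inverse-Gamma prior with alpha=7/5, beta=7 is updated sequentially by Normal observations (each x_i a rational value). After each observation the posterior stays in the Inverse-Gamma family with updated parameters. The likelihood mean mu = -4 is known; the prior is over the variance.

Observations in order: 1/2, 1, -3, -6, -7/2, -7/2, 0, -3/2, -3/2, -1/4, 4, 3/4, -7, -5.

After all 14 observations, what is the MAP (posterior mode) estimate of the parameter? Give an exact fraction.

8155/752

obs 1: x=1/2 → posterior Inverse-Gamma(19/10, 137/8)
obs 2: x=1 → posterior Inverse-Gamma(12/5, 237/8)
obs 3: x=-3 → posterior Inverse-Gamma(29/10, 241/8)
obs 4: x=-6 → posterior Inverse-Gamma(17/5, 257/8)
obs 5: x=-7/2 → posterior Inverse-Gamma(39/10, 129/4)
obs 6: x=-7/2 → posterior Inverse-Gamma(22/5, 259/8)
obs 7: x=0 → posterior Inverse-Gamma(49/10, 323/8)
obs 8: x=-3/2 → posterior Inverse-Gamma(27/5, 87/2)
obs 9: x=-3/2 → posterior Inverse-Gamma(59/10, 373/8)
obs 10: x=-1/4 → posterior Inverse-Gamma(32/5, 1717/32)
obs 11: x=4 → posterior Inverse-Gamma(69/10, 2741/32)
obs 12: x=3/4 → posterior Inverse-Gamma(37/5, 1551/16)
obs 13: x=-7 → posterior Inverse-Gamma(79/10, 1623/16)
obs 14: x=-5 → posterior Inverse-Gamma(42/5, 1631/16)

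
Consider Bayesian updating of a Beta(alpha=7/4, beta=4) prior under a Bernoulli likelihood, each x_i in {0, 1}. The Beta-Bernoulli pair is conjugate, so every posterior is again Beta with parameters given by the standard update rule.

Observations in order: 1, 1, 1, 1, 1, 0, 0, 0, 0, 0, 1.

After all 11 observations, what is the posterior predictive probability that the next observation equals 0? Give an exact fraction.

36/67

obs 1: x=1 → posterior Beta(11/4, 4)
obs 2: x=1 → posterior Beta(15/4, 4)
obs 3: x=1 → posterior Beta(19/4, 4)
obs 4: x=1 → posterior Beta(23/4, 4)
obs 5: x=1 → posterior Beta(27/4, 4)
obs 6: x=0 → posterior Beta(27/4, 5)
obs 7: x=0 → posterior Beta(27/4, 6)
obs 8: x=0 → posterior Beta(27/4, 7)
obs 9: x=0 → posterior Beta(27/4, 8)
obs 10: x=0 → posterior Beta(27/4, 9)
obs 11: x=1 → posterior Beta(31/4, 9)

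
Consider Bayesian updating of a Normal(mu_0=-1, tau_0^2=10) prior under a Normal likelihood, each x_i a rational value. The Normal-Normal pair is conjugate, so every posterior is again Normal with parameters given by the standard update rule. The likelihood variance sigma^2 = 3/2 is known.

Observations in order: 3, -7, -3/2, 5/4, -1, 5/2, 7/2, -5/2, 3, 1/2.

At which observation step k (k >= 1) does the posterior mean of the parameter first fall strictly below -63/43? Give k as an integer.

obs 1: x=3 → posterior Normal(57/23, 30/23)
obs 2: x=-7 → posterior Normal(-83/43, 30/43)
obs 3: x=-3/2 → posterior Normal(-113/63, 10/21)
obs 4: x=5/4 → posterior Normal(-88/83, 30/83)
obs 5: x=-1 → posterior Normal(-108/103, 30/103)
obs 6: x=5/2 → posterior Normal(-58/123, 10/41)
obs 7: x=7/2 → posterior Normal(12/143, 30/143)
obs 8: x=-5/2 → posterior Normal(-38/163, 30/163)
obs 9: x=3 → posterior Normal(22/183, 10/61)
obs 10: x=1/2 → posterior Normal(32/203, 30/203)

k = 2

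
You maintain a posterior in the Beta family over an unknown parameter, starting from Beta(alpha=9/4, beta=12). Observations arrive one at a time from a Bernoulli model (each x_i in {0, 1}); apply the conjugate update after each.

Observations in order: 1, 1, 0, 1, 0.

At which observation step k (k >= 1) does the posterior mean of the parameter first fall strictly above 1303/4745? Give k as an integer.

k = 4

obs 1: x=1 → posterior Beta(13/4, 12)
obs 2: x=1 → posterior Beta(17/4, 12)
obs 3: x=0 → posterior Beta(17/4, 13)
obs 4: x=1 → posterior Beta(21/4, 13)
obs 5: x=0 → posterior Beta(21/4, 14)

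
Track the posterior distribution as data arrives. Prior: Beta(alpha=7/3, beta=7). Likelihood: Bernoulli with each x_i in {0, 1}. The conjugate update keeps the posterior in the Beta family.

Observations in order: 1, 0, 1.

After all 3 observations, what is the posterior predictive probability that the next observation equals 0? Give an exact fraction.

24/37

obs 1: x=1 → posterior Beta(10/3, 7)
obs 2: x=0 → posterior Beta(10/3, 8)
obs 3: x=1 → posterior Beta(13/3, 8)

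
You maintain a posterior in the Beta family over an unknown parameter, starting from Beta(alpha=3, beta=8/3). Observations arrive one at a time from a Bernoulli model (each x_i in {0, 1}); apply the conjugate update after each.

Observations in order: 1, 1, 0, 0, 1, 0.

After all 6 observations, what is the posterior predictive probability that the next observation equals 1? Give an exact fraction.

18/35

obs 1: x=1 → posterior Beta(4, 8/3)
obs 2: x=1 → posterior Beta(5, 8/3)
obs 3: x=0 → posterior Beta(5, 11/3)
obs 4: x=0 → posterior Beta(5, 14/3)
obs 5: x=1 → posterior Beta(6, 14/3)
obs 6: x=0 → posterior Beta(6, 17/3)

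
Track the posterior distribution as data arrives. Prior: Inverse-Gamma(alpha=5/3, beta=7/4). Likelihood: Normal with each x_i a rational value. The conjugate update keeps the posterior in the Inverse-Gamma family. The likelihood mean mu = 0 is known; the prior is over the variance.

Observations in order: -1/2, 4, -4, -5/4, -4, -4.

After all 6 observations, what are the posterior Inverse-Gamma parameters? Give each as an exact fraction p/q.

obs 1: x=-1/2 → posterior Inverse-Gamma(13/6, 15/8)
obs 2: x=4 → posterior Inverse-Gamma(8/3, 79/8)
obs 3: x=-4 → posterior Inverse-Gamma(19/6, 143/8)
obs 4: x=-5/4 → posterior Inverse-Gamma(11/3, 597/32)
obs 5: x=-4 → posterior Inverse-Gamma(25/6, 853/32)
obs 6: x=-4 → posterior Inverse-Gamma(14/3, 1109/32)

alpha=14/3, beta=1109/32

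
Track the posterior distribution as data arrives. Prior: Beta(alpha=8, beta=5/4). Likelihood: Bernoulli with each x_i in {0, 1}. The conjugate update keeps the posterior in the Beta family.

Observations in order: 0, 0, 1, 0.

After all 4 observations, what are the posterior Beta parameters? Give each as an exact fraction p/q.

obs 1: x=0 → posterior Beta(8, 9/4)
obs 2: x=0 → posterior Beta(8, 13/4)
obs 3: x=1 → posterior Beta(9, 13/4)
obs 4: x=0 → posterior Beta(9, 17/4)

alpha=9, beta=17/4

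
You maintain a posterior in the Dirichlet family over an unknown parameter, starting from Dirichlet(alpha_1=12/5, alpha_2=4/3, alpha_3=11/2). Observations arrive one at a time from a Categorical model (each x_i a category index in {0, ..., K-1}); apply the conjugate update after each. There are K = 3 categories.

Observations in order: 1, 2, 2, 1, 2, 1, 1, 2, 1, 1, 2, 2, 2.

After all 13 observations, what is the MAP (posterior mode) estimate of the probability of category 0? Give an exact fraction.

obs 1: x=1 → posterior Dirichlet(12/5, 7/3, 11/2)
obs 2: x=2 → posterior Dirichlet(12/5, 7/3, 13/2)
obs 3: x=2 → posterior Dirichlet(12/5, 7/3, 15/2)
obs 4: x=1 → posterior Dirichlet(12/5, 10/3, 15/2)
obs 5: x=2 → posterior Dirichlet(12/5, 10/3, 17/2)
obs 6: x=1 → posterior Dirichlet(12/5, 13/3, 17/2)
obs 7: x=1 → posterior Dirichlet(12/5, 16/3, 17/2)
obs 8: x=2 → posterior Dirichlet(12/5, 16/3, 19/2)
obs 9: x=1 → posterior Dirichlet(12/5, 19/3, 19/2)
obs 10: x=1 → posterior Dirichlet(12/5, 22/3, 19/2)
obs 11: x=2 → posterior Dirichlet(12/5, 22/3, 21/2)
obs 12: x=2 → posterior Dirichlet(12/5, 22/3, 23/2)
obs 13: x=2 → posterior Dirichlet(12/5, 22/3, 25/2)

42/577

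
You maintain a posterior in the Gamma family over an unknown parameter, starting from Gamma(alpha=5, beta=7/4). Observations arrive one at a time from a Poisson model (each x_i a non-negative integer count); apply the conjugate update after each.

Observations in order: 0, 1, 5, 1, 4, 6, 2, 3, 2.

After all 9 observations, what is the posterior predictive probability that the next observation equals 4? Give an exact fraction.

obs 1: x=0 → posterior Gamma(5, 11/4)
obs 2: x=1 → posterior Gamma(6, 15/4)
obs 3: x=5 → posterior Gamma(11, 19/4)
obs 4: x=1 → posterior Gamma(12, 23/4)
obs 5: x=4 → posterior Gamma(16, 27/4)
obs 6: x=6 → posterior Gamma(22, 31/4)
obs 7: x=2 → posterior Gamma(24, 35/4)
obs 8: x=3 → posterior Gamma(27, 39/4)
obs 9: x=2 → posterior Gamma(29, 43/4)

2160950705937662490711813111428854146646423301937735680/15108777022959328242383423936477058156258599347096942127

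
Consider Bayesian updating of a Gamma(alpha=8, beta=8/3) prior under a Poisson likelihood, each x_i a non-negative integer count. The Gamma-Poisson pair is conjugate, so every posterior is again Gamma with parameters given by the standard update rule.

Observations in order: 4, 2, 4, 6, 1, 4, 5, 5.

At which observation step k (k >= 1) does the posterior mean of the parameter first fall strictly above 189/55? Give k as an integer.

obs 1: x=4 → posterior Gamma(12, 11/3)
obs 2: x=2 → posterior Gamma(14, 14/3)
obs 3: x=4 → posterior Gamma(18, 17/3)
obs 4: x=6 → posterior Gamma(24, 20/3)
obs 5: x=1 → posterior Gamma(25, 23/3)
obs 6: x=4 → posterior Gamma(29, 26/3)
obs 7: x=5 → posterior Gamma(34, 29/3)
obs 8: x=5 → posterior Gamma(39, 32/3)

k = 4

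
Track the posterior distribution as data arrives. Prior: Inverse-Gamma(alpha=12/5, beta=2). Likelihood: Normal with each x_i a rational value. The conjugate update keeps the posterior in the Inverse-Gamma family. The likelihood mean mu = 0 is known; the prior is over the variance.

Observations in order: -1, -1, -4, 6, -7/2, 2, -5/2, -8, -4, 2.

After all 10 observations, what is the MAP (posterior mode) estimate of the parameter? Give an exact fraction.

obs 1: x=-1 → posterior Inverse-Gamma(29/10, 5/2)
obs 2: x=-1 → posterior Inverse-Gamma(17/5, 3)
obs 3: x=-4 → posterior Inverse-Gamma(39/10, 11)
obs 4: x=6 → posterior Inverse-Gamma(22/5, 29)
obs 5: x=-7/2 → posterior Inverse-Gamma(49/10, 281/8)
obs 6: x=2 → posterior Inverse-Gamma(27/5, 297/8)
obs 7: x=-5/2 → posterior Inverse-Gamma(59/10, 161/4)
obs 8: x=-8 → posterior Inverse-Gamma(32/5, 289/4)
obs 9: x=-4 → posterior Inverse-Gamma(69/10, 321/4)
obs 10: x=2 → posterior Inverse-Gamma(37/5, 329/4)

235/24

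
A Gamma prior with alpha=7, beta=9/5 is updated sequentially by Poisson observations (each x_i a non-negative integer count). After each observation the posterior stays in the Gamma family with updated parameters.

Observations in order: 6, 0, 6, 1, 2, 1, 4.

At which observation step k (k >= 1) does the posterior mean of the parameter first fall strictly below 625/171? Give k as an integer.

obs 1: x=6 → posterior Gamma(13, 14/5)
obs 2: x=0 → posterior Gamma(13, 19/5)
obs 3: x=6 → posterior Gamma(19, 24/5)
obs 4: x=1 → posterior Gamma(20, 29/5)
obs 5: x=2 → posterior Gamma(22, 34/5)
obs 6: x=1 → posterior Gamma(23, 39/5)
obs 7: x=4 → posterior Gamma(27, 44/5)

k = 2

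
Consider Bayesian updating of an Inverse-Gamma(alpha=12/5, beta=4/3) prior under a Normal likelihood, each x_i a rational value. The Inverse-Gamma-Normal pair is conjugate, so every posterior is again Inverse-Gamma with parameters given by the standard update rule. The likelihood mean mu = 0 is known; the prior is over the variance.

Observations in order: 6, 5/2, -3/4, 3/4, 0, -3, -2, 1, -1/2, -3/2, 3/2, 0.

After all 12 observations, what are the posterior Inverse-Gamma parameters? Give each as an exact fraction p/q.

obs 1: x=6 → posterior Inverse-Gamma(29/10, 58/3)
obs 2: x=5/2 → posterior Inverse-Gamma(17/5, 539/24)
obs 3: x=-3/4 → posterior Inverse-Gamma(39/10, 2183/96)
obs 4: x=3/4 → posterior Inverse-Gamma(22/5, 1105/48)
obs 5: x=0 → posterior Inverse-Gamma(49/10, 1105/48)
obs 6: x=-3 → posterior Inverse-Gamma(27/5, 1321/48)
obs 7: x=-2 → posterior Inverse-Gamma(59/10, 1417/48)
obs 8: x=1 → posterior Inverse-Gamma(32/5, 1441/48)
obs 9: x=-1/2 → posterior Inverse-Gamma(69/10, 1447/48)
obs 10: x=-3/2 → posterior Inverse-Gamma(37/5, 1501/48)
obs 11: x=3/2 → posterior Inverse-Gamma(79/10, 1555/48)
obs 12: x=0 → posterior Inverse-Gamma(42/5, 1555/48)

alpha=42/5, beta=1555/48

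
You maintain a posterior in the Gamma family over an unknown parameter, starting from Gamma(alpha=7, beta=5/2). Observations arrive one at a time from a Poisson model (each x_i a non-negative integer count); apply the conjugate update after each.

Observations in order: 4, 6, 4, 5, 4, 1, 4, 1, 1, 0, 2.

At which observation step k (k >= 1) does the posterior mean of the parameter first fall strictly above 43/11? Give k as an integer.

k = 4

obs 1: x=4 → posterior Gamma(11, 7/2)
obs 2: x=6 → posterior Gamma(17, 9/2)
obs 3: x=4 → posterior Gamma(21, 11/2)
obs 4: x=5 → posterior Gamma(26, 13/2)
obs 5: x=4 → posterior Gamma(30, 15/2)
obs 6: x=1 → posterior Gamma(31, 17/2)
obs 7: x=4 → posterior Gamma(35, 19/2)
obs 8: x=1 → posterior Gamma(36, 21/2)
obs 9: x=1 → posterior Gamma(37, 23/2)
obs 10: x=0 → posterior Gamma(37, 25/2)
obs 11: x=2 → posterior Gamma(39, 27/2)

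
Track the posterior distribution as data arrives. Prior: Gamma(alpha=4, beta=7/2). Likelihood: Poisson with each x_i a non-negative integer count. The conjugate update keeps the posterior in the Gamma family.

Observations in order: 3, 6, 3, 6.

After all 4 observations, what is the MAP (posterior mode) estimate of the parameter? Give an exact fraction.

obs 1: x=3 → posterior Gamma(7, 9/2)
obs 2: x=6 → posterior Gamma(13, 11/2)
obs 3: x=3 → posterior Gamma(16, 13/2)
obs 4: x=6 → posterior Gamma(22, 15/2)

14/5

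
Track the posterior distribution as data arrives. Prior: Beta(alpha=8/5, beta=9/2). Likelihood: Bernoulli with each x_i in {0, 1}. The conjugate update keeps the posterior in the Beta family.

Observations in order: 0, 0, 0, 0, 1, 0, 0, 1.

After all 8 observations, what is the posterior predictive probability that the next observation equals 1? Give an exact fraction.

obs 1: x=0 → posterior Beta(8/5, 11/2)
obs 2: x=0 → posterior Beta(8/5, 13/2)
obs 3: x=0 → posterior Beta(8/5, 15/2)
obs 4: x=0 → posterior Beta(8/5, 17/2)
obs 5: x=1 → posterior Beta(13/5, 17/2)
obs 6: x=0 → posterior Beta(13/5, 19/2)
obs 7: x=0 → posterior Beta(13/5, 21/2)
obs 8: x=1 → posterior Beta(18/5, 21/2)

12/47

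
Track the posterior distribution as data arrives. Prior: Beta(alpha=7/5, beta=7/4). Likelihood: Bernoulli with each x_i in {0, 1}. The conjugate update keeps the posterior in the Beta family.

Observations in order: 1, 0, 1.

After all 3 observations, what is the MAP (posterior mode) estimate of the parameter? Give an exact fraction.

obs 1: x=1 → posterior Beta(12/5, 7/4)
obs 2: x=0 → posterior Beta(12/5, 11/4)
obs 3: x=1 → posterior Beta(17/5, 11/4)

48/83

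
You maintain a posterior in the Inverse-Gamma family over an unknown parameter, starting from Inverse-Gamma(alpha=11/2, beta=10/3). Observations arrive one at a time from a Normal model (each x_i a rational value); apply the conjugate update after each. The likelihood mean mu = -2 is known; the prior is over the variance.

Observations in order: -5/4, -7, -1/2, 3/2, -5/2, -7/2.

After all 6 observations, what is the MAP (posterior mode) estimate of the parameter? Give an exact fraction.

2363/912

obs 1: x=-5/4 → posterior Inverse-Gamma(6, 347/96)
obs 2: x=-7 → posterior Inverse-Gamma(13/2, 1547/96)
obs 3: x=-1/2 → posterior Inverse-Gamma(7, 1655/96)
obs 4: x=3/2 → posterior Inverse-Gamma(15/2, 2243/96)
obs 5: x=-5/2 → posterior Inverse-Gamma(8, 2255/96)
obs 6: x=-7/2 → posterior Inverse-Gamma(17/2, 2363/96)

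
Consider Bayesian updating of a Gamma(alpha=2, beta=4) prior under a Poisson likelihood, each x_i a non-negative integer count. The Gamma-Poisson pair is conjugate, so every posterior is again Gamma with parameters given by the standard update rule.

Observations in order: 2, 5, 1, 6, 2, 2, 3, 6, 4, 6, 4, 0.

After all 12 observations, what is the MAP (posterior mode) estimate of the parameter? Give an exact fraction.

obs 1: x=2 → posterior Gamma(4, 5)
obs 2: x=5 → posterior Gamma(9, 6)
obs 3: x=1 → posterior Gamma(10, 7)
obs 4: x=6 → posterior Gamma(16, 8)
obs 5: x=2 → posterior Gamma(18, 9)
obs 6: x=2 → posterior Gamma(20, 10)
obs 7: x=3 → posterior Gamma(23, 11)
obs 8: x=6 → posterior Gamma(29, 12)
obs 9: x=4 → posterior Gamma(33, 13)
obs 10: x=6 → posterior Gamma(39, 14)
obs 11: x=4 → posterior Gamma(43, 15)
obs 12: x=0 → posterior Gamma(43, 16)

21/8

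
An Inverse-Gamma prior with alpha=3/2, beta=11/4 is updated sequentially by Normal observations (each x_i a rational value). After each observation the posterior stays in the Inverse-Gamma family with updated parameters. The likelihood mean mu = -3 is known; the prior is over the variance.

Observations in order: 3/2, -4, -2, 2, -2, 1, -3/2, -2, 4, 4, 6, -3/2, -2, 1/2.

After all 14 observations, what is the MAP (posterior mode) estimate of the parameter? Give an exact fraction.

535/38

obs 1: x=3/2 → posterior Inverse-Gamma(2, 103/8)
obs 2: x=-4 → posterior Inverse-Gamma(5/2, 107/8)
obs 3: x=-2 → posterior Inverse-Gamma(3, 111/8)
obs 4: x=2 → posterior Inverse-Gamma(7/2, 211/8)
obs 5: x=-2 → posterior Inverse-Gamma(4, 215/8)
obs 6: x=1 → posterior Inverse-Gamma(9/2, 279/8)
obs 7: x=-3/2 → posterior Inverse-Gamma(5, 36)
obs 8: x=-2 → posterior Inverse-Gamma(11/2, 73/2)
obs 9: x=4 → posterior Inverse-Gamma(6, 61)
obs 10: x=4 → posterior Inverse-Gamma(13/2, 171/2)
obs 11: x=6 → posterior Inverse-Gamma(7, 126)
obs 12: x=-3/2 → posterior Inverse-Gamma(15/2, 1017/8)
obs 13: x=-2 → posterior Inverse-Gamma(8, 1021/8)
obs 14: x=1/2 → posterior Inverse-Gamma(17/2, 535/4)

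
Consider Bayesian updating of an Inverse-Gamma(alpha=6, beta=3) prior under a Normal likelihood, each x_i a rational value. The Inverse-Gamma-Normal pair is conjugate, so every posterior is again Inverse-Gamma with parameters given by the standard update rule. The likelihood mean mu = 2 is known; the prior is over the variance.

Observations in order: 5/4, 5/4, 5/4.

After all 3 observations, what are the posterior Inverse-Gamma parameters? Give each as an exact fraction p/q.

alpha=15/2, beta=123/32

obs 1: x=5/4 → posterior Inverse-Gamma(13/2, 105/32)
obs 2: x=5/4 → posterior Inverse-Gamma(7, 57/16)
obs 3: x=5/4 → posterior Inverse-Gamma(15/2, 123/32)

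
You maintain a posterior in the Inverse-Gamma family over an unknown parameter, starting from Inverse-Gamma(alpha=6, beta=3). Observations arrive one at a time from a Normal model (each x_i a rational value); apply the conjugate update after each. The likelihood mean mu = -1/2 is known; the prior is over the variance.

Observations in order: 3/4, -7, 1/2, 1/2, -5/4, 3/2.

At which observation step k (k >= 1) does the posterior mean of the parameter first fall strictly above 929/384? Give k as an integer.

k = 2

obs 1: x=3/4 → posterior Inverse-Gamma(13/2, 121/32)
obs 2: x=-7 → posterior Inverse-Gamma(7, 797/32)
obs 3: x=1/2 → posterior Inverse-Gamma(15/2, 813/32)
obs 4: x=1/2 → posterior Inverse-Gamma(8, 829/32)
obs 5: x=-5/4 → posterior Inverse-Gamma(17/2, 419/16)
obs 6: x=3/2 → posterior Inverse-Gamma(9, 451/16)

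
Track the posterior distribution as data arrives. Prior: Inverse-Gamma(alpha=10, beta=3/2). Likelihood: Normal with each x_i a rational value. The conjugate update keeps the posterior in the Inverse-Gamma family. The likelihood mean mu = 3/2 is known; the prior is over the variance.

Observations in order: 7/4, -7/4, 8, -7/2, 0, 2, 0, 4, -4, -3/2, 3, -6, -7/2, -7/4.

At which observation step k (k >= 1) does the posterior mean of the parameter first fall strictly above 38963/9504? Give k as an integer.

obs 1: x=7/4 → posterior Inverse-Gamma(21/2, 49/32)
obs 2: x=-7/4 → posterior Inverse-Gamma(11, 109/16)
obs 3: x=8 → posterior Inverse-Gamma(23/2, 447/16)
obs 4: x=-7/2 → posterior Inverse-Gamma(12, 647/16)
obs 5: x=0 → posterior Inverse-Gamma(25/2, 665/16)
obs 6: x=2 → posterior Inverse-Gamma(13, 667/16)
obs 7: x=0 → posterior Inverse-Gamma(27/2, 685/16)
obs 8: x=4 → posterior Inverse-Gamma(14, 735/16)
obs 9: x=-4 → posterior Inverse-Gamma(29/2, 977/16)
obs 10: x=-3/2 → posterior Inverse-Gamma(15, 1049/16)
obs 11: x=3 → posterior Inverse-Gamma(31/2, 1067/16)
obs 12: x=-6 → posterior Inverse-Gamma(16, 1517/16)
obs 13: x=-7/2 → posterior Inverse-Gamma(33/2, 1717/16)
obs 14: x=-7/4 → posterior Inverse-Gamma(17, 3603/32)

k = 9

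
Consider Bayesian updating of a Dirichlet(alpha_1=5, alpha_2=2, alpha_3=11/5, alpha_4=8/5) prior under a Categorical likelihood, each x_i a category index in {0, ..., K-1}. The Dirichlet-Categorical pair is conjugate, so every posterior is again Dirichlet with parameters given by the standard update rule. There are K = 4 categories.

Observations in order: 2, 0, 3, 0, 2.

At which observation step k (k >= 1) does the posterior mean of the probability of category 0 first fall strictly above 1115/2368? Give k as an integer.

k = 4

obs 1: x=2 → posterior Dirichlet(5, 2, 16/5, 8/5)
obs 2: x=0 → posterior Dirichlet(6, 2, 16/5, 8/5)
obs 3: x=3 → posterior Dirichlet(6, 2, 16/5, 13/5)
obs 4: x=0 → posterior Dirichlet(7, 2, 16/5, 13/5)
obs 5: x=2 → posterior Dirichlet(7, 2, 21/5, 13/5)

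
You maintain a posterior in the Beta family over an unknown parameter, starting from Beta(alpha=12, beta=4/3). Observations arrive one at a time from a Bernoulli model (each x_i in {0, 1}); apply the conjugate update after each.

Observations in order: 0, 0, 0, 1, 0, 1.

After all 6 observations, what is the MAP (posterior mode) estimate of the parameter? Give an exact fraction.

obs 1: x=0 → posterior Beta(12, 7/3)
obs 2: x=0 → posterior Beta(12, 10/3)
obs 3: x=0 → posterior Beta(12, 13/3)
obs 4: x=1 → posterior Beta(13, 13/3)
obs 5: x=0 → posterior Beta(13, 16/3)
obs 6: x=1 → posterior Beta(14, 16/3)

3/4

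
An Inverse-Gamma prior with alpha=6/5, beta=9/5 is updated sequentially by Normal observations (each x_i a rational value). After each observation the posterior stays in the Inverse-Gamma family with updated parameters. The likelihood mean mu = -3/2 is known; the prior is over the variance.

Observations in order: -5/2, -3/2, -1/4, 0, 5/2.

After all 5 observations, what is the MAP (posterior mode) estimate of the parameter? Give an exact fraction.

1953/752

obs 1: x=-5/2 → posterior Inverse-Gamma(17/10, 23/10)
obs 2: x=-3/2 → posterior Inverse-Gamma(11/5, 23/10)
obs 3: x=-1/4 → posterior Inverse-Gamma(27/10, 493/160)
obs 4: x=0 → posterior Inverse-Gamma(16/5, 673/160)
obs 5: x=5/2 → posterior Inverse-Gamma(37/10, 1953/160)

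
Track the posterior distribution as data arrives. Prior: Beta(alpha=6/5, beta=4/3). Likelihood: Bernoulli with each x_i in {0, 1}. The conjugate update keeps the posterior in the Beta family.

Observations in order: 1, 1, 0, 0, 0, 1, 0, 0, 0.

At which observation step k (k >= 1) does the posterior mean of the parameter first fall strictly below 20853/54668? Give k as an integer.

k = 9

obs 1: x=1 → posterior Beta(11/5, 4/3)
obs 2: x=1 → posterior Beta(16/5, 4/3)
obs 3: x=0 → posterior Beta(16/5, 7/3)
obs 4: x=0 → posterior Beta(16/5, 10/3)
obs 5: x=0 → posterior Beta(16/5, 13/3)
obs 6: x=1 → posterior Beta(21/5, 13/3)
obs 7: x=0 → posterior Beta(21/5, 16/3)
obs 8: x=0 → posterior Beta(21/5, 19/3)
obs 9: x=0 → posterior Beta(21/5, 22/3)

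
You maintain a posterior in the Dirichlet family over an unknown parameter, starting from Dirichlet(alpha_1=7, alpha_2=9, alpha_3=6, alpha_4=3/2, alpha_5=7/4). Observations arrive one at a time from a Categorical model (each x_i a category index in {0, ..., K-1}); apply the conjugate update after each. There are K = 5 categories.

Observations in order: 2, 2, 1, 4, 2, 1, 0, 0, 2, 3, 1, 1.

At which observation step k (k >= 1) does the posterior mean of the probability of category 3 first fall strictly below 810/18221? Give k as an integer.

k = 9

obs 1: x=2 → posterior Dirichlet(7, 9, 7, 3/2, 7/4)
obs 2: x=2 → posterior Dirichlet(7, 9, 8, 3/2, 7/4)
obs 3: x=1 → posterior Dirichlet(7, 10, 8, 3/2, 7/4)
obs 4: x=4 → posterior Dirichlet(7, 10, 8, 3/2, 11/4)
obs 5: x=2 → posterior Dirichlet(7, 10, 9, 3/2, 11/4)
obs 6: x=1 → posterior Dirichlet(7, 11, 9, 3/2, 11/4)
obs 7: x=0 → posterior Dirichlet(8, 11, 9, 3/2, 11/4)
obs 8: x=0 → posterior Dirichlet(9, 11, 9, 3/2, 11/4)
obs 9: x=2 → posterior Dirichlet(9, 11, 10, 3/2, 11/4)
obs 10: x=3 → posterior Dirichlet(9, 11, 10, 5/2, 11/4)
obs 11: x=1 → posterior Dirichlet(9, 12, 10, 5/2, 11/4)
obs 12: x=1 → posterior Dirichlet(9, 13, 10, 5/2, 11/4)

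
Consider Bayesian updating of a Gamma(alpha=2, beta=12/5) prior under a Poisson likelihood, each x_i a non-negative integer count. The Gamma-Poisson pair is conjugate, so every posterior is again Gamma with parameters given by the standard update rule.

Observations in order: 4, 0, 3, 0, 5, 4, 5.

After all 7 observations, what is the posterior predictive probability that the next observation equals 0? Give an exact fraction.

287243845682065590744605010781602099023/2938169888454847603243483631603792478208

obs 1: x=4 → posterior Gamma(6, 17/5)
obs 2: x=0 → posterior Gamma(6, 22/5)
obs 3: x=3 → posterior Gamma(9, 27/5)
obs 4: x=0 → posterior Gamma(9, 32/5)
obs 5: x=5 → posterior Gamma(14, 37/5)
obs 6: x=4 → posterior Gamma(18, 42/5)
obs 7: x=5 → posterior Gamma(23, 47/5)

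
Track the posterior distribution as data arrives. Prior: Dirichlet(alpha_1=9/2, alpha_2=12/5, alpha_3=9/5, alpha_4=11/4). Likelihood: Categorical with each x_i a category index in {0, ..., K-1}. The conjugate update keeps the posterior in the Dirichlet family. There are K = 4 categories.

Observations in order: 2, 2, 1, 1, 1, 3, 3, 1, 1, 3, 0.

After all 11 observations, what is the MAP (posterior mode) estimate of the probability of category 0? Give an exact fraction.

10/41

obs 1: x=2 → posterior Dirichlet(9/2, 12/5, 14/5, 11/4)
obs 2: x=2 → posterior Dirichlet(9/2, 12/5, 19/5, 11/4)
obs 3: x=1 → posterior Dirichlet(9/2, 17/5, 19/5, 11/4)
obs 4: x=1 → posterior Dirichlet(9/2, 22/5, 19/5, 11/4)
obs 5: x=1 → posterior Dirichlet(9/2, 27/5, 19/5, 11/4)
obs 6: x=3 → posterior Dirichlet(9/2, 27/5, 19/5, 15/4)
obs 7: x=3 → posterior Dirichlet(9/2, 27/5, 19/5, 19/4)
obs 8: x=1 → posterior Dirichlet(9/2, 32/5, 19/5, 19/4)
obs 9: x=1 → posterior Dirichlet(9/2, 37/5, 19/5, 19/4)
obs 10: x=3 → posterior Dirichlet(9/2, 37/5, 19/5, 23/4)
obs 11: x=0 → posterior Dirichlet(11/2, 37/5, 19/5, 23/4)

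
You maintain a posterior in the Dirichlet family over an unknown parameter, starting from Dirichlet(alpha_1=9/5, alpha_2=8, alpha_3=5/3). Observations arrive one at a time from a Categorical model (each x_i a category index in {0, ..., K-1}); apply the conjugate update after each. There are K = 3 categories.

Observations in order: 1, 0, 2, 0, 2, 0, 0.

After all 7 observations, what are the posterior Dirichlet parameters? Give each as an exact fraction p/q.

alpha_1=29/5, alpha_2=9, alpha_3=11/3

obs 1: x=1 → posterior Dirichlet(9/5, 9, 5/3)
obs 2: x=0 → posterior Dirichlet(14/5, 9, 5/3)
obs 3: x=2 → posterior Dirichlet(14/5, 9, 8/3)
obs 4: x=0 → posterior Dirichlet(19/5, 9, 8/3)
obs 5: x=2 → posterior Dirichlet(19/5, 9, 11/3)
obs 6: x=0 → posterior Dirichlet(24/5, 9, 11/3)
obs 7: x=0 → posterior Dirichlet(29/5, 9, 11/3)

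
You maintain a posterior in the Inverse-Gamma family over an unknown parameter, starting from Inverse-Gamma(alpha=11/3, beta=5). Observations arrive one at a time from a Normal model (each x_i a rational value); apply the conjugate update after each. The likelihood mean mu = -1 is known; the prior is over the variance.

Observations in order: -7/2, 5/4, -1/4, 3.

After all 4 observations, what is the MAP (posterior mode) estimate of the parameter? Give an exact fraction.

909/320

obs 1: x=-7/2 → posterior Inverse-Gamma(25/6, 65/8)
obs 2: x=5/4 → posterior Inverse-Gamma(14/3, 341/32)
obs 3: x=-1/4 → posterior Inverse-Gamma(31/6, 175/16)
obs 4: x=3 → posterior Inverse-Gamma(17/3, 303/16)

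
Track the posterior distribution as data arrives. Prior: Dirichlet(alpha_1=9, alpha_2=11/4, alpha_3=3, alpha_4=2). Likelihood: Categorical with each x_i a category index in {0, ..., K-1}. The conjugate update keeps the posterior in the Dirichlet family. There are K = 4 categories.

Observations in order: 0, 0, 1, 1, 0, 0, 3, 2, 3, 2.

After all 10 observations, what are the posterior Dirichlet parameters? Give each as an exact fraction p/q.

alpha_1=13, alpha_2=19/4, alpha_3=5, alpha_4=4

obs 1: x=0 → posterior Dirichlet(10, 11/4, 3, 2)
obs 2: x=0 → posterior Dirichlet(11, 11/4, 3, 2)
obs 3: x=1 → posterior Dirichlet(11, 15/4, 3, 2)
obs 4: x=1 → posterior Dirichlet(11, 19/4, 3, 2)
obs 5: x=0 → posterior Dirichlet(12, 19/4, 3, 2)
obs 6: x=0 → posterior Dirichlet(13, 19/4, 3, 2)
obs 7: x=3 → posterior Dirichlet(13, 19/4, 3, 3)
obs 8: x=2 → posterior Dirichlet(13, 19/4, 4, 3)
obs 9: x=3 → posterior Dirichlet(13, 19/4, 4, 4)
obs 10: x=2 → posterior Dirichlet(13, 19/4, 5, 4)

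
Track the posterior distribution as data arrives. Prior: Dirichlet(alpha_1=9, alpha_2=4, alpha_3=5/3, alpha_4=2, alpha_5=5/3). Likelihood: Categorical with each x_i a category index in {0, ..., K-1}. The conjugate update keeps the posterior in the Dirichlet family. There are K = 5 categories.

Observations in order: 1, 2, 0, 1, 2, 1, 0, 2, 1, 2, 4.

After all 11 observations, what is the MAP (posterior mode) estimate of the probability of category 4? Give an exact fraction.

obs 1: x=1 → posterior Dirichlet(9, 5, 5/3, 2, 5/3)
obs 2: x=2 → posterior Dirichlet(9, 5, 8/3, 2, 5/3)
obs 3: x=0 → posterior Dirichlet(10, 5, 8/3, 2, 5/3)
obs 4: x=1 → posterior Dirichlet(10, 6, 8/3, 2, 5/3)
obs 5: x=2 → posterior Dirichlet(10, 6, 11/3, 2, 5/3)
obs 6: x=1 → posterior Dirichlet(10, 7, 11/3, 2, 5/3)
obs 7: x=0 → posterior Dirichlet(11, 7, 11/3, 2, 5/3)
obs 8: x=2 → posterior Dirichlet(11, 7, 14/3, 2, 5/3)
obs 9: x=1 → posterior Dirichlet(11, 8, 14/3, 2, 5/3)
obs 10: x=2 → posterior Dirichlet(11, 8, 17/3, 2, 5/3)
obs 11: x=4 → posterior Dirichlet(11, 8, 17/3, 2, 8/3)

5/73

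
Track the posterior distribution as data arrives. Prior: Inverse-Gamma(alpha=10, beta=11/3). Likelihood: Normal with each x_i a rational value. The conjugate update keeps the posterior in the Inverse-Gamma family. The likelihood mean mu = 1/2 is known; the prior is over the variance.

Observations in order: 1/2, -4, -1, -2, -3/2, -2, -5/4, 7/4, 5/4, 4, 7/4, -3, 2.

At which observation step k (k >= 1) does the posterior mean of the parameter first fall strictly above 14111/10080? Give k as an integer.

k = 3

obs 1: x=1/2 → posterior Inverse-Gamma(21/2, 11/3)
obs 2: x=-4 → posterior Inverse-Gamma(11, 331/24)
obs 3: x=-1 → posterior Inverse-Gamma(23/2, 179/12)
obs 4: x=-2 → posterior Inverse-Gamma(12, 433/24)
obs 5: x=-3/2 → posterior Inverse-Gamma(25/2, 481/24)
obs 6: x=-2 → posterior Inverse-Gamma(13, 139/6)
obs 7: x=-5/4 → posterior Inverse-Gamma(27/2, 2371/96)
obs 8: x=7/4 → posterior Inverse-Gamma(14, 1223/48)
obs 9: x=5/4 → posterior Inverse-Gamma(29/2, 2473/96)
obs 10: x=4 → posterior Inverse-Gamma(15, 3061/96)
obs 11: x=7/4 → posterior Inverse-Gamma(31/2, 98/3)
obs 12: x=-3 → posterior Inverse-Gamma(16, 931/24)
obs 13: x=2 → posterior Inverse-Gamma(33/2, 479/12)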